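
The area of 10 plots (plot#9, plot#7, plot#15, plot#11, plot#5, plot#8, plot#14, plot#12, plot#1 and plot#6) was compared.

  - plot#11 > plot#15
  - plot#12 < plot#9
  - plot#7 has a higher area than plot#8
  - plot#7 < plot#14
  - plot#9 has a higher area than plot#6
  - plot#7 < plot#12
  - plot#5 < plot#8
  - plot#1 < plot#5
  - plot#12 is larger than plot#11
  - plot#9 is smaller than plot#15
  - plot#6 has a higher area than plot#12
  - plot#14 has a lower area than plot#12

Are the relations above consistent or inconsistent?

inconsistent

Chaining the given relations yields plot#12 < plot#6 < plot#9 < plot#15 < plot#11, so plot#12 < plot#11. But one relation states plot#11 < plot#12. These cannot both hold.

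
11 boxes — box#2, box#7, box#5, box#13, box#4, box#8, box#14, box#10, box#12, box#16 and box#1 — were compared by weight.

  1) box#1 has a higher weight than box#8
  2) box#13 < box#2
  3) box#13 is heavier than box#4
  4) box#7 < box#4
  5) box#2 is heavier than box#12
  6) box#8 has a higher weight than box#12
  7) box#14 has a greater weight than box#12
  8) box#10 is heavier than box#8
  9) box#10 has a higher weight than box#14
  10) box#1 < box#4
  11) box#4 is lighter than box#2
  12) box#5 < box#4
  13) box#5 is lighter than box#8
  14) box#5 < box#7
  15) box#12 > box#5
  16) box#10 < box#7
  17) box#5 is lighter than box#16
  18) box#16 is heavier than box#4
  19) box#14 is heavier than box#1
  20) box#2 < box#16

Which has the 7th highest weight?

box#14

The consecutive relations fix a unique order: box#5 < box#12 < box#8 < box#1 < box#14 < box#10 < box#7 < box#4 < box#13 < box#2 < box#16.
Counting 7 from the largest end gives box#14.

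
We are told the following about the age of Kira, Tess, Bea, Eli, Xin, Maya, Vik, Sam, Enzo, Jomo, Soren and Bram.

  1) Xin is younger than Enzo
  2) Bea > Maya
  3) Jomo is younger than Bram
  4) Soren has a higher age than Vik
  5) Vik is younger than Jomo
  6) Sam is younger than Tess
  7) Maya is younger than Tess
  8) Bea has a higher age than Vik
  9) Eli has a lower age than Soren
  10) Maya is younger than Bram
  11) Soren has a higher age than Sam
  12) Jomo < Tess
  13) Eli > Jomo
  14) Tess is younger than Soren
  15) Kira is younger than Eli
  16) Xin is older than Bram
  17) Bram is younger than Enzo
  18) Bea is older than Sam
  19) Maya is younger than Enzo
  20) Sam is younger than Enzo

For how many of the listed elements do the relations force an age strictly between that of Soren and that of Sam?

1

Chaining upward from Sam reaches: Enzo, Bea, Tess.
Chaining downward from Soren reaches: Vik, Maya, Jomo, Kira, Eli, Tess.
Strictly between Sam and Soren are those in both lists: Tess — 1 element.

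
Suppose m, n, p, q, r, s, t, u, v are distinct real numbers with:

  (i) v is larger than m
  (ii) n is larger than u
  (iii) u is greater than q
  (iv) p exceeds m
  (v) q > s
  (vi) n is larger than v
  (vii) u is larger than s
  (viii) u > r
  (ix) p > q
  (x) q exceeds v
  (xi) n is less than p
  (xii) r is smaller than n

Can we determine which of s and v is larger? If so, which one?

undetermined

Following every chain through s: above s we get q, u, n, p.
v is not reached, and no chain runs the other way from v to s.
So the given relations leave the order of s and v undetermined.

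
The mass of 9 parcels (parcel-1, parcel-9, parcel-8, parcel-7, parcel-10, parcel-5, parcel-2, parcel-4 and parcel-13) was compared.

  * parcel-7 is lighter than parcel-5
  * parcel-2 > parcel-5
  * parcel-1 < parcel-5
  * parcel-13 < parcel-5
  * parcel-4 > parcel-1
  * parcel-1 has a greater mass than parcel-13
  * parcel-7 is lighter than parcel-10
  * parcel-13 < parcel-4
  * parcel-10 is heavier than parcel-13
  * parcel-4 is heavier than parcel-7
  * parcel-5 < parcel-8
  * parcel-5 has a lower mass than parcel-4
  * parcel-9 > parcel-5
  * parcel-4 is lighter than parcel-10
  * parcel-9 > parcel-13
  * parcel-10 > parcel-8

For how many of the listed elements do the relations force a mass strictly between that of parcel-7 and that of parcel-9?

Chaining upward from parcel-7 reaches: parcel-5, parcel-2, parcel-8, parcel-4, parcel-10.
Chaining downward from parcel-9 reaches: parcel-13, parcel-1, parcel-5.
Strictly between parcel-7 and parcel-9 are those in both lists: parcel-5 — 1 element.

1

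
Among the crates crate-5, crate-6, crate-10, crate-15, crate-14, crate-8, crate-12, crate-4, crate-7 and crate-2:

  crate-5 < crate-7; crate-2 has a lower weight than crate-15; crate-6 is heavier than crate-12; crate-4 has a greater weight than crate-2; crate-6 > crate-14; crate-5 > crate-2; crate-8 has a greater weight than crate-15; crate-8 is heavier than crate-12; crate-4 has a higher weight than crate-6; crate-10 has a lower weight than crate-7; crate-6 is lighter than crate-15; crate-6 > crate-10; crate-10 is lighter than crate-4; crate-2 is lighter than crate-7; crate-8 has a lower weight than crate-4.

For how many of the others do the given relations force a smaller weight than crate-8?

6

The elements the relations force below crate-8 are crate-10, crate-2, crate-14, crate-12, crate-6, crate-15 — no chain reaches any other.
That is 6.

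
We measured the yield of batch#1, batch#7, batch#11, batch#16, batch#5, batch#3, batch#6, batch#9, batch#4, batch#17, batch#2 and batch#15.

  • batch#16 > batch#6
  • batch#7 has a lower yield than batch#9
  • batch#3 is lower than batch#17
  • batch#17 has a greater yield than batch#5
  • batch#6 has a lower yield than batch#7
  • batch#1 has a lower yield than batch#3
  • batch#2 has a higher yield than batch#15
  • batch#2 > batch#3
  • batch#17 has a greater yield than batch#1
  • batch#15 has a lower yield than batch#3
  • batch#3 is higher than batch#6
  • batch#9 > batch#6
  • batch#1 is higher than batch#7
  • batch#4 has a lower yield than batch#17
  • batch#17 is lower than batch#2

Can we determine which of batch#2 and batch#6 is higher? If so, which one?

batch#2

Link the given pairs in sequence: batch#6 < batch#7; batch#7 < batch#1; batch#1 < batch#3; batch#3 < batch#17; batch#17 < batch#2.
Together: batch#6 < batch#7 < batch#1 < batch#3 < batch#17 < batch#2.
So batch#2 is higher.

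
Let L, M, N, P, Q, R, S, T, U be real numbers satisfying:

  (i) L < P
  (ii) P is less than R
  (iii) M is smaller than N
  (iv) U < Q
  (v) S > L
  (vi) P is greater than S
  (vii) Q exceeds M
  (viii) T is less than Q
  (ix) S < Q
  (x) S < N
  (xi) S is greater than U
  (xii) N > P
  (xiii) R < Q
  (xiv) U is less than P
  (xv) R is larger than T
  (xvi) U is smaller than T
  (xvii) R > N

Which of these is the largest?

Q

U is not greatest since U < P; L is not greatest since L < S; S is not greatest since S < P; T is not greatest since T < Q; P is not greatest since P < N; M is not greatest since M < Q; N is not greatest since N < R; R is not greatest since R < Q.
Only Q has nothing above it, so Q is the largest.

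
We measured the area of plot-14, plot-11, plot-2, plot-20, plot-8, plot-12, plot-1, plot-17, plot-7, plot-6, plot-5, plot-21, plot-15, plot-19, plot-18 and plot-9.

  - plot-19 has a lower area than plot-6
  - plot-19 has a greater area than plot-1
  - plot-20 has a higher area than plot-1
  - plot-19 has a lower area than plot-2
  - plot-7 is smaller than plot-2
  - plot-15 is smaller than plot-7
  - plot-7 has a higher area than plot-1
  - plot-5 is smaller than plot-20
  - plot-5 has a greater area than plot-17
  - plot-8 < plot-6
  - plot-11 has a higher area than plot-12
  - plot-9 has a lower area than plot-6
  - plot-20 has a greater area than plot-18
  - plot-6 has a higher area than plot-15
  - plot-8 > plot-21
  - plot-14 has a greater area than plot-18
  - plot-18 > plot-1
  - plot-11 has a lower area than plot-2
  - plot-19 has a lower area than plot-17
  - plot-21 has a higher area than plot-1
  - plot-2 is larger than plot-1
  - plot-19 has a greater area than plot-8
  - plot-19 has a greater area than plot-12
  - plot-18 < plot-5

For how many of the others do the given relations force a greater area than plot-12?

The elements the relations force above plot-12 are plot-19, plot-17, plot-6, plot-5, plot-20, plot-11, plot-2 — no chain reaches any other.
That is 7.

7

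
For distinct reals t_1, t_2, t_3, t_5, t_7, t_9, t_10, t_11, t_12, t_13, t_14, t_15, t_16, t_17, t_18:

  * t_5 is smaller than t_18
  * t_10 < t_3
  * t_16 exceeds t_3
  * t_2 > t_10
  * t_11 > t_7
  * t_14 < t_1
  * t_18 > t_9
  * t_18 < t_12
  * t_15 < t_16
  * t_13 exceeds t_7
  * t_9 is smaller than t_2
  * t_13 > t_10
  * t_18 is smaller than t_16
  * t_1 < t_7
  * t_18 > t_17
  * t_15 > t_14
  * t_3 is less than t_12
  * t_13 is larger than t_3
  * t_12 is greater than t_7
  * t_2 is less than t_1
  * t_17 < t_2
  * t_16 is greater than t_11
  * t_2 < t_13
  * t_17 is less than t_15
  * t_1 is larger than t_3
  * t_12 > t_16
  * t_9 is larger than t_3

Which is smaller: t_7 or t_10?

t_10

t_10 < t_3 and t_3 < t_9 give t_10 < t_9.
With t_9 < t_2: t_10 < t_3 < t_9 < t_2.
With t_2 < t_1: t_10 < t_3 < t_9 < t_2 < t_1.
With t_1 < t_7: t_10 < t_3 < t_9 < t_2 < t_1 < t_7.
So t_10 < t_7; t_10 is the smaller of the two.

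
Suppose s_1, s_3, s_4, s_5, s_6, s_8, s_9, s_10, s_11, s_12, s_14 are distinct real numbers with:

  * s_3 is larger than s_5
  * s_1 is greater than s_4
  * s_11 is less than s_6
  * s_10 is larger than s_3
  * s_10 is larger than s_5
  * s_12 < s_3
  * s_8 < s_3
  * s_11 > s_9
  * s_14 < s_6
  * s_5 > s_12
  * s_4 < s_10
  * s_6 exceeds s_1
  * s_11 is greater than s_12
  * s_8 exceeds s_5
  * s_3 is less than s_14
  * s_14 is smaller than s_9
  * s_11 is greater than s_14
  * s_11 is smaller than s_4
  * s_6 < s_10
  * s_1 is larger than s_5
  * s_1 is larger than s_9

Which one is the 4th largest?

s_4

Piecing the relations together gives one ordering: s_12 < s_5 < s_8 < s_3 < s_14 < s_9 < s_11 < s_4 < s_1 < s_6 < s_10.
Counting 4 from the largest end gives s_4.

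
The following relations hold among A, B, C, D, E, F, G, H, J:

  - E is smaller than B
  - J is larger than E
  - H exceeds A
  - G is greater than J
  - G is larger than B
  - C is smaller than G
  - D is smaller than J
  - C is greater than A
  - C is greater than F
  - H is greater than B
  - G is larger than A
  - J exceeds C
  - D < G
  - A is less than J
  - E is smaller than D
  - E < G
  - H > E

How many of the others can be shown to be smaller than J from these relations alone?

The elements the relations force below J are F, A, E, D, C — no chain reaches any other.
That is 5.

5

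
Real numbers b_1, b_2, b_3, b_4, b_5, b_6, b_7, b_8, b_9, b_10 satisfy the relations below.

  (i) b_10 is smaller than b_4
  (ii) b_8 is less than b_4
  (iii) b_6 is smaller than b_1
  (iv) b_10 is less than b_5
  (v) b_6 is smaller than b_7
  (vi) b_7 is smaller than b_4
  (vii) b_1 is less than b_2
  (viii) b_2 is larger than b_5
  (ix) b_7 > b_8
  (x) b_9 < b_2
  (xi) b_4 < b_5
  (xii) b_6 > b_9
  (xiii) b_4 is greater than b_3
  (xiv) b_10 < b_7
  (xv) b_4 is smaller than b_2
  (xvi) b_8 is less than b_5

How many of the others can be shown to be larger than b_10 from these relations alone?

4

The elements the relations force above b_10 are b_7, b_4, b_5, b_2 — no chain reaches any other.
That is 4.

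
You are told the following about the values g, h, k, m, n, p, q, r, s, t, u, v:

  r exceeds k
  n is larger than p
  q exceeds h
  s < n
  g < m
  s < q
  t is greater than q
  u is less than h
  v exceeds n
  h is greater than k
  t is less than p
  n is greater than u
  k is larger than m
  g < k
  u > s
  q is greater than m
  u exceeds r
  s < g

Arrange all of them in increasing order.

s < g < m < k < r < u < h < q < t < p < n < v

Nothing is placed below s, so it is least; from there s < g; g < m; m < k; k < r; r < u; u < h; h < q; q < t; t < p; p < n; n < v, each given directly.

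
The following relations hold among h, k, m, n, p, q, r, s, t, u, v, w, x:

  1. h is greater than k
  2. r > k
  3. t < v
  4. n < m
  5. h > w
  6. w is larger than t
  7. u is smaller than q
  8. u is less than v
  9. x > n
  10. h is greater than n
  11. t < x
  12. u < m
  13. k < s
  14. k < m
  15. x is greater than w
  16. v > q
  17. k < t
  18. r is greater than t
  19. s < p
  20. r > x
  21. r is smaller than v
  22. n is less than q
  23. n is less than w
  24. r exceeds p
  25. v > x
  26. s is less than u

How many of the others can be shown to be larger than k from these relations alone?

From k the given relations immediately reach s, t, r, h, m.
From those, u, p, w, x, v — 10 in total.
From those, q — 11 in total.
No other element is forced above k by the given relations, so the count is 11.

11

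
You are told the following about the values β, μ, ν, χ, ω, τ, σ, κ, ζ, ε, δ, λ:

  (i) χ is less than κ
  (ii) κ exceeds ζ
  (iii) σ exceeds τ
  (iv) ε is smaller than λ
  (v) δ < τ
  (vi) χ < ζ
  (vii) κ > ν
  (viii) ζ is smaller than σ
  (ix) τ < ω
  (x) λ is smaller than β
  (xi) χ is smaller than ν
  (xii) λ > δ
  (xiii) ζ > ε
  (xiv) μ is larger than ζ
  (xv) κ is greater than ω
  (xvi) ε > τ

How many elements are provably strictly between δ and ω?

Chaining upward from δ reaches: τ, ε, λ, β, ζ, μ, σ, κ.
Chaining downward from ω reaches: τ.
Strictly between δ and ω are those in both lists: τ — 1 element.

1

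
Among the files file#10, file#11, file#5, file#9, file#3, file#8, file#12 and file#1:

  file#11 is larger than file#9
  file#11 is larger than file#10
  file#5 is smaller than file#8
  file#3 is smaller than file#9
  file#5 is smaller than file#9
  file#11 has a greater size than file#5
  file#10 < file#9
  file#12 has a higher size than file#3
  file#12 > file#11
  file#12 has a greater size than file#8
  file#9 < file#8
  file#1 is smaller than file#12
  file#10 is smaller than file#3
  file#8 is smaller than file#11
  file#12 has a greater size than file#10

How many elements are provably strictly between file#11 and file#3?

The relations place file#3 below file#11. An element lies strictly between them when it is forced above file#3 and also forced below file#11.
Above file#3: {file#9, file#8, file#12}. Below file#11: {file#10, file#5, file#9, file#8}.
Intersection: {file#9, file#8} — 2.

2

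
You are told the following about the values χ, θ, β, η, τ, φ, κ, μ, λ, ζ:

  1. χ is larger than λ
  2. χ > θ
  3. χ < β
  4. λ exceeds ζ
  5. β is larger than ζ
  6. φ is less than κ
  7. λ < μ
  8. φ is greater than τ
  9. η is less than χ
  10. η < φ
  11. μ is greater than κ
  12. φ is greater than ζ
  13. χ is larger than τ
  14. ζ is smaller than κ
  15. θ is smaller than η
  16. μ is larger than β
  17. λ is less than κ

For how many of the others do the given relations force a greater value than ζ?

6

The elements the relations force above ζ are φ, λ, χ, κ, β, μ — no chain reaches any other.
That is 6.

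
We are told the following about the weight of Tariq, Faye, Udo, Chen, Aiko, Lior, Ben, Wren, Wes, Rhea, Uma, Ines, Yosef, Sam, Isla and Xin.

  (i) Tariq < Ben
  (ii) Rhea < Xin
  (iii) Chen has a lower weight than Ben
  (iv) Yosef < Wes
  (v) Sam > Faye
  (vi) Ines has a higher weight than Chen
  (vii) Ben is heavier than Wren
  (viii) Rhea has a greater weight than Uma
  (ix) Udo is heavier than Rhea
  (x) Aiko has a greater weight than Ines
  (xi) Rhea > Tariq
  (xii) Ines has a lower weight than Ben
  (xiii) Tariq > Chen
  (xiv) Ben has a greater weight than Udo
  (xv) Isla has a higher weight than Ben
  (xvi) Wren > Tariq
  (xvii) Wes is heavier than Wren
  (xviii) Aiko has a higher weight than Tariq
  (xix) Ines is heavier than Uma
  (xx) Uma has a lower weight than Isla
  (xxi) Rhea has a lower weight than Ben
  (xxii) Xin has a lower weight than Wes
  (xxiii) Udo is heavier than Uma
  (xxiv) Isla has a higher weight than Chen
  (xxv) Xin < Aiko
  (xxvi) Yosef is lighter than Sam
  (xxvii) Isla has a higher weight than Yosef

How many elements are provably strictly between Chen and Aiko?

4

Chaining upward from Chen reaches: Tariq, Wren, Ines, Rhea, Xin, Wes, Udo, Ben, Isla.
Chaining downward from Aiko reaches: Tariq, Uma, Ines, Rhea, Xin.
Strictly between Chen and Aiko are those in both lists: Tariq, Ines, Rhea, Xin — 4 elements.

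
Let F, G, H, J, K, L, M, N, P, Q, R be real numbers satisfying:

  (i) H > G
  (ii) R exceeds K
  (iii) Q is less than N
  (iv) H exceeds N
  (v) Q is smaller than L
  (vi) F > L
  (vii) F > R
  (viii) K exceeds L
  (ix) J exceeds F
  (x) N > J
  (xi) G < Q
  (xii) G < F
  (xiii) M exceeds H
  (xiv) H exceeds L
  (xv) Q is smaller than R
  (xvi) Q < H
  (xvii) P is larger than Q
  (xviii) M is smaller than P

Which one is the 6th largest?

The consecutive relations fix a unique order: G < Q < L < K < R < F < J < N < H < M < P.
The 6th largest is F.

F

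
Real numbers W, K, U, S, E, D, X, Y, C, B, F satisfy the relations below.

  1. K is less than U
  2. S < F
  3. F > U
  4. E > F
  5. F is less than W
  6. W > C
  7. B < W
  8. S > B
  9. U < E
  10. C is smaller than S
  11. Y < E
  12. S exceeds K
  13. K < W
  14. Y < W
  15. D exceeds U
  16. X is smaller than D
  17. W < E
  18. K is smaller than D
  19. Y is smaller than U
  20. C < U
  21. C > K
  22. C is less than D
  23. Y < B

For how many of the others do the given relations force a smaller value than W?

Directly below W: K, Y, C, B, F.
One step further: U, S (7 so far).
Nothing else is reachable below W; 7 in all.

7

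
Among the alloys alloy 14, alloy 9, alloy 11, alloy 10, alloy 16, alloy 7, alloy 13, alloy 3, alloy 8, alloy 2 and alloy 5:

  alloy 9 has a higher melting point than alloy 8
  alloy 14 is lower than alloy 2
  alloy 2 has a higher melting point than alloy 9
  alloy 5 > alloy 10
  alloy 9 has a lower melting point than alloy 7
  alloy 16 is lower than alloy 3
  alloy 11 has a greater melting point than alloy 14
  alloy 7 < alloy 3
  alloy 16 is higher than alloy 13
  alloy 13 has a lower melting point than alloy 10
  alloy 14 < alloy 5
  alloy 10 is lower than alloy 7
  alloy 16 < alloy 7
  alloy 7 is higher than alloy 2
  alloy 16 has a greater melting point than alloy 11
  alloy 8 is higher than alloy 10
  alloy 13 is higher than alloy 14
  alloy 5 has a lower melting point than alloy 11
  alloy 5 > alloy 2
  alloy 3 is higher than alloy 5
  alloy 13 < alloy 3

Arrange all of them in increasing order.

alloy 14 < alloy 13 < alloy 10 < alloy 8 < alloy 9 < alloy 2 < alloy 5 < alloy 11 < alloy 16 < alloy 7 < alloy 3

Each adjacent pair is fixed by a given relation: alloy 14 < alloy 13; alloy 13 < alloy 10; alloy 10 < alloy 8; alloy 8 < alloy 9; alloy 9 < alloy 2; alloy 2 < alloy 5; alloy 5 < alloy 11; alloy 11 < alloy 16; alloy 16 < alloy 7; alloy 7 < alloy 3. Chaining them end to end gives the full order.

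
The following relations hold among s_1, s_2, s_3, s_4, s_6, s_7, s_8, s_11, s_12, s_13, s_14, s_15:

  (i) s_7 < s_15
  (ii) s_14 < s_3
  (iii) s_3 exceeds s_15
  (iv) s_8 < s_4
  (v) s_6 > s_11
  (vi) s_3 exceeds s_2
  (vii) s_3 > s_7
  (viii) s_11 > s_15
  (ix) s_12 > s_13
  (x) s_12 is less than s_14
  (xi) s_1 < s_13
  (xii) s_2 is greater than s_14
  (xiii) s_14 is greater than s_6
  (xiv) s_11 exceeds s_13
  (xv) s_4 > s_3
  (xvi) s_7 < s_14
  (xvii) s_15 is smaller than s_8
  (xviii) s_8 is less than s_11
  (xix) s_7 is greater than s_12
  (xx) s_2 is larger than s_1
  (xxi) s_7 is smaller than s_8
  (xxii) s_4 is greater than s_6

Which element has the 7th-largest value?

The consecutive relations fix a unique order: s_1 < s_13 < s_12 < s_7 < s_15 < s_8 < s_11 < s_6 < s_14 < s_2 < s_3 < s_4.
Counting 7 from the largest end gives s_8.

s_8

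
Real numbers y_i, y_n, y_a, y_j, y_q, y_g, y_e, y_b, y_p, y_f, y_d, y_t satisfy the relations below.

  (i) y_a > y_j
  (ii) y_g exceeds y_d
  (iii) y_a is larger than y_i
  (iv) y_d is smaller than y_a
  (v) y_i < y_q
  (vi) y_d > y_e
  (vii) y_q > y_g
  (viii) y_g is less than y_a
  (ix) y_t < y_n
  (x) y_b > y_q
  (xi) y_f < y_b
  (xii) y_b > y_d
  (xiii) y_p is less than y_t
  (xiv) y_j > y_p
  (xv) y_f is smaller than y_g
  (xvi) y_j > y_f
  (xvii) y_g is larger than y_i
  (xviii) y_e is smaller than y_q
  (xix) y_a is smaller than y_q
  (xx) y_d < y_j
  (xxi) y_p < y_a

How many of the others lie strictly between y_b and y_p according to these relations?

3

Chaining upward from y_p reaches: y_j, y_t, y_a, y_n, y_q.
Chaining downward from y_b reaches: y_e, y_d, y_f, y_i, y_j, y_g, y_a, y_q.
Strictly between y_p and y_b are those in both lists: y_j, y_a, y_q — 3 elements.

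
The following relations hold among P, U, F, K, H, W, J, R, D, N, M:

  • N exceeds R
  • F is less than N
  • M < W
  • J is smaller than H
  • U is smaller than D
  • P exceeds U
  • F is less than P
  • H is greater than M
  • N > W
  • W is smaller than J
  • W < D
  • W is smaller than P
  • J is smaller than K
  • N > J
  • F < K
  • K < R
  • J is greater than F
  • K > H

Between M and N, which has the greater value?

N

Chaining the given relations: M < W < J < H < K < R < N.
So M < N; N is the larger of the two.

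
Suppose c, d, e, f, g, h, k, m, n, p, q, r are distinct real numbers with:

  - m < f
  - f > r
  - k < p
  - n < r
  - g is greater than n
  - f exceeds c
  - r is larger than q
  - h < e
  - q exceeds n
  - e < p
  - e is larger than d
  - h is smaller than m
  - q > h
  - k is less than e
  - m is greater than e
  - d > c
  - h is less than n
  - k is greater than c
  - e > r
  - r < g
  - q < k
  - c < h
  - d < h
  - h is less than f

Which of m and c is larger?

Link the given pairs in sequence: c < d; d < h; h < n; n < q; q < r; r < e; e < m.
Chaining these gives c < d < h < n < q < r < e < m.
So c < m; m is the larger of the two.

m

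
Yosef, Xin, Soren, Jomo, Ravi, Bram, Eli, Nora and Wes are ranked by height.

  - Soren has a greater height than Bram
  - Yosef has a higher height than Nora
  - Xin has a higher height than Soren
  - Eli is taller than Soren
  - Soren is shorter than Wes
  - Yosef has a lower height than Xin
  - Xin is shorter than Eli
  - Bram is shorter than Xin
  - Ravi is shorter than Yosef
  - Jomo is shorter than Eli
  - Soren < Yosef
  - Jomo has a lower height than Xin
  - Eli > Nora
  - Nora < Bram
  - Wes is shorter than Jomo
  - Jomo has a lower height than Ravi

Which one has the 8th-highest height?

Bram

The consecutive relations fix a unique order: Nora < Bram < Soren < Wes < Jomo < Ravi < Yosef < Xin < Eli.
Counting 8 from the largest end gives Bram.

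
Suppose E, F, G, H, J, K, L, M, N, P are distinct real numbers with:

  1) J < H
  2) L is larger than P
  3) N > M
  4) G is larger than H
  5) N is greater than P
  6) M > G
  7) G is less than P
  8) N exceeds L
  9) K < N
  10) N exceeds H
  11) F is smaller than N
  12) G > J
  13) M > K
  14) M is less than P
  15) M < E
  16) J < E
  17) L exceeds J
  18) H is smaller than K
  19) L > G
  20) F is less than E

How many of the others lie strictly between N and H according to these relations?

5

The relations place H below N. An element lies strictly between them when it is forced above H and also forced below N.
Above H: {K, G, M, P, E, L}. Below N: {J, K, G, M, P, F, L}.
Intersection: {K, G, M, P, L} — 5.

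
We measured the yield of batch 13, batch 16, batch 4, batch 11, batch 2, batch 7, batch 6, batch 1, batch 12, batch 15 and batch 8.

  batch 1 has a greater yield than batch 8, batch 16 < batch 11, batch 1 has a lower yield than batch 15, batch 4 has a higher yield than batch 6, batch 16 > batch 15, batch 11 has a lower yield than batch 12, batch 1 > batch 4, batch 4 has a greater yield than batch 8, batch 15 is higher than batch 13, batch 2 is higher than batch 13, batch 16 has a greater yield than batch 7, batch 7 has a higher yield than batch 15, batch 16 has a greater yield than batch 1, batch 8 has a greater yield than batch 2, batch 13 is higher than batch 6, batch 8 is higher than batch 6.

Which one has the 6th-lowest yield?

batch 1

Piecing the relations together gives one ordering: batch 6 < batch 13 < batch 2 < batch 8 < batch 4 < batch 1 < batch 15 < batch 7 < batch 16 < batch 11 < batch 12.
Counting 6 from the smallest end gives batch 1.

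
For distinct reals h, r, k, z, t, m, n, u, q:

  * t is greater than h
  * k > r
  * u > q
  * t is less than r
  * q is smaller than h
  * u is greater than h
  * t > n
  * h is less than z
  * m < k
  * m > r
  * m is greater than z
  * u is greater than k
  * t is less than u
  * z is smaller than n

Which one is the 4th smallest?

n

The consecutive relations fix a unique order: q < h < z < n < t < r < m < k < u.
Counting 4 from the smallest end gives n.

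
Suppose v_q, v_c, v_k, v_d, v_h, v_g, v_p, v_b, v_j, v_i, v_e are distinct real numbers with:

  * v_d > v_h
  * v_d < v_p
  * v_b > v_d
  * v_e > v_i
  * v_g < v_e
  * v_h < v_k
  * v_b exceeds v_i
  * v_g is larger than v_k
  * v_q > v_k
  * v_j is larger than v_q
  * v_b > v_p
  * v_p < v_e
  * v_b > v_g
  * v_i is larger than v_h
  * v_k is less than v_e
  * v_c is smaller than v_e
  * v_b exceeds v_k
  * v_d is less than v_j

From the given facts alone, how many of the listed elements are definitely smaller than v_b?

6

From v_b the given relations immediately reach v_k, v_d, v_i, v_g, v_p.
From those, v_h — 6 in total.
No other element is forced below v_b by the given relations, so the count is 6.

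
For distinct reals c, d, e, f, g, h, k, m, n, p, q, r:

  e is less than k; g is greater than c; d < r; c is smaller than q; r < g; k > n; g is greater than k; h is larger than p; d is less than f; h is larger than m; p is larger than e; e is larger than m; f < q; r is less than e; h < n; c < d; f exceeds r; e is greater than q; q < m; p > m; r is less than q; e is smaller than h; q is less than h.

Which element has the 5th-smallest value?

Chaining the given pairs: c < d < r < f < q < m < e < p < h < n < k < g.
Counting 5 from the smallest end gives q.

q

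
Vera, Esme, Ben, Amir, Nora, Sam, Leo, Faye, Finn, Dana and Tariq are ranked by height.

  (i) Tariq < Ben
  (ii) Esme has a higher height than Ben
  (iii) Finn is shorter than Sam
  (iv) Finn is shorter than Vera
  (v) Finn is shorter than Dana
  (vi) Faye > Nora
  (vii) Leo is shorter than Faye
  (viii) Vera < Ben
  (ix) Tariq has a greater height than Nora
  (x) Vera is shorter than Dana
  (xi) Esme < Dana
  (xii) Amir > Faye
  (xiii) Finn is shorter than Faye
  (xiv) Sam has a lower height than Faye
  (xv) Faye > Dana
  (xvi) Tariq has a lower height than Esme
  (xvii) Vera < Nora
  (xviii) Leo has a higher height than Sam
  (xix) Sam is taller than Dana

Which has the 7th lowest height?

The consecutive relations fix a unique order: Finn < Vera < Nora < Tariq < Ben < Esme < Dana < Sam < Leo < Faye < Amir.
Counting 7 from the smallest end gives Dana.

Dana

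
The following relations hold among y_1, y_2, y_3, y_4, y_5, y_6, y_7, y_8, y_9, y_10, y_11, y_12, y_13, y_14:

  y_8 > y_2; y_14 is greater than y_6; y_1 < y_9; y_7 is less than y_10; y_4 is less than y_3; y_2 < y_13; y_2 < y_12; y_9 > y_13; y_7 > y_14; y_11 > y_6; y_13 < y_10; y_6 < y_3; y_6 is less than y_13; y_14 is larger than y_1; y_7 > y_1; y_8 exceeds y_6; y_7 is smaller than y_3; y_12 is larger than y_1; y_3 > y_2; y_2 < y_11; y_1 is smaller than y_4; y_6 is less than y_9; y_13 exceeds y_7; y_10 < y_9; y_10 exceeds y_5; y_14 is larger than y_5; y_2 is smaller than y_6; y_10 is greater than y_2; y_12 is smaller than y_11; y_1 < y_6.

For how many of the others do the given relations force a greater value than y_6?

8

From y_6 the given relations immediately reach y_14, y_11, y_13, y_9, y_3, y_8.
From those, y_7, y_10 — 8 in total.
Nothing else is reachable above y_6; 8 in all.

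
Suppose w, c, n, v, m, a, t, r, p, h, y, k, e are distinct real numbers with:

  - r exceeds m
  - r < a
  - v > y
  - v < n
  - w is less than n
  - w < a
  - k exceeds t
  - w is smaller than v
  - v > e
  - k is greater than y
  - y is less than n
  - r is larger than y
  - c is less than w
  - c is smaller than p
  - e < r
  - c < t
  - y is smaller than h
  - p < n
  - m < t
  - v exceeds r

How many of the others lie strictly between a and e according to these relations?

Chaining upward from e reaches: r, v, n.
Chaining downward from a reaches: c, w, y, m, r.
Strictly between e and a are those in both lists: r — 1 element.

1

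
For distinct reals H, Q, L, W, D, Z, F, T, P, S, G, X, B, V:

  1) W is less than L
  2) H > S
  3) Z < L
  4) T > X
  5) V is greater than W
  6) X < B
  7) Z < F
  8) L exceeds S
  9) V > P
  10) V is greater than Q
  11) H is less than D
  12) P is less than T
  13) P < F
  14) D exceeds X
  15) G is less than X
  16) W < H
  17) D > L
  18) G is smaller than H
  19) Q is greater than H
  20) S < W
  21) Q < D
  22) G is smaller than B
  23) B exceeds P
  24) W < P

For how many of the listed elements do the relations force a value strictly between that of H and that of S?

1

Chaining upward from S reaches: W, P, Q, F, T, B, V, L, D.
Chaining downward from H reaches: G, W.
Strictly between S and H are those in both lists: W — 1 element.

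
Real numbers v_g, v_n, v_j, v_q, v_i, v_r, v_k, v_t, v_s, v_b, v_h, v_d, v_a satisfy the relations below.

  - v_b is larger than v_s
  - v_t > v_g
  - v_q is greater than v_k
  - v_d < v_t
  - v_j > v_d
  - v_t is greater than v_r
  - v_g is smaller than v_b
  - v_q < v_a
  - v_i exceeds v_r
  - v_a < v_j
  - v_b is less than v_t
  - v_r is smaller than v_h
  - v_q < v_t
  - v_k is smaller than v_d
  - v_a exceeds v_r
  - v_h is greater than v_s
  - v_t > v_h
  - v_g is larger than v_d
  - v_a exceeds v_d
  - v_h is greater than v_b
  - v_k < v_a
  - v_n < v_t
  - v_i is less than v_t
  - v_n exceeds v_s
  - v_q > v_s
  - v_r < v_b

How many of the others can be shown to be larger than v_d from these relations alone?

Directly above v_d: v_g, v_a, v_t, v_j.
One step further: v_b (5 so far).
One step further: v_h (6 so far).
No other element is forced above v_d by the given relations, so the count is 6.

6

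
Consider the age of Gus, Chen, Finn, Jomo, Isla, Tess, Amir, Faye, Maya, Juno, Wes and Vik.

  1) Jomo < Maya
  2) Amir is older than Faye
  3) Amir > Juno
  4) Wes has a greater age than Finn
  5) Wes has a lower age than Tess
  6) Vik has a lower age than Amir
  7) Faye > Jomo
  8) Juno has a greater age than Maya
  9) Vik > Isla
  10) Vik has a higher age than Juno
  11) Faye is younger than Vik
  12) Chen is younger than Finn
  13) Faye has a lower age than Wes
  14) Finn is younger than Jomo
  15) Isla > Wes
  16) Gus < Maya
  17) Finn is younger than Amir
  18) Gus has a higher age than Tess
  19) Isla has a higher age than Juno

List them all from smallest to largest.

Chen < Finn < Jomo < Faye < Wes < Tess < Gus < Maya < Juno < Isla < Vik < Amir

Each adjacent pair is fixed by a given relation: Chen < Finn; Finn < Jomo; Jomo < Faye; Faye < Wes; Wes < Tess; Tess < Gus; Gus < Maya; Maya < Juno; Juno < Isla; Isla < Vik; Vik < Amir. Chaining them end to end gives the full order.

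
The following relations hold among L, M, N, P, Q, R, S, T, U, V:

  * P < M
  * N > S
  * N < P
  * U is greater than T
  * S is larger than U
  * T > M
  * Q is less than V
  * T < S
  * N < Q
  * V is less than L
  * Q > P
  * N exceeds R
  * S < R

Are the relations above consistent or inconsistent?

inconsistent

Chaining the given relations yields P < M < T < U < S < R < N, so P < N. But one relation states N < P. These cannot both hold.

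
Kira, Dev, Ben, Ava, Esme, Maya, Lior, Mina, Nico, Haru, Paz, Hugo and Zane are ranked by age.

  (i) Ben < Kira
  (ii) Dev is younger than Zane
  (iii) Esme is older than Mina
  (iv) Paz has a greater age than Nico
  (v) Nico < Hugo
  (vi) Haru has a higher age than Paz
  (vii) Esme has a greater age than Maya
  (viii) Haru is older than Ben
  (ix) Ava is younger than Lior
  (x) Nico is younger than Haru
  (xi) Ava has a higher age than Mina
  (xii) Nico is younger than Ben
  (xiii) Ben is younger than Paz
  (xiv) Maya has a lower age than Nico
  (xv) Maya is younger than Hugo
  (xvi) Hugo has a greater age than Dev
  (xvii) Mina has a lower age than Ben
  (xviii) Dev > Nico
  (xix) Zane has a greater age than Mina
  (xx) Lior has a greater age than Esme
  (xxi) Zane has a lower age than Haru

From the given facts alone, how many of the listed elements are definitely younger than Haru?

7

Directly below Haru: Nico, Ben, Paz, Zane.
One step further: Maya, Mina, Dev (7 so far).
Nothing else is reachable below Haru; 7 in all.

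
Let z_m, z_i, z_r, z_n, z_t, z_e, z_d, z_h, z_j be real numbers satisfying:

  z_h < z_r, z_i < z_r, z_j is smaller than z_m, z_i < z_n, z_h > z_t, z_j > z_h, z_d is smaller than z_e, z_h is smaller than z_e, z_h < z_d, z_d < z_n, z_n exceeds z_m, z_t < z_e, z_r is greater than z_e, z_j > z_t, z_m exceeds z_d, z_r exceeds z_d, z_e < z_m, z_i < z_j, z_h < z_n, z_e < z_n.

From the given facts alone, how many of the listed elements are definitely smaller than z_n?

7

From z_n the given relations immediately reach z_h, z_d, z_e, z_i, z_m.
From those, z_t, z_j — 7 in total.
No other element is forced below z_n by the given relations, so the count is 7.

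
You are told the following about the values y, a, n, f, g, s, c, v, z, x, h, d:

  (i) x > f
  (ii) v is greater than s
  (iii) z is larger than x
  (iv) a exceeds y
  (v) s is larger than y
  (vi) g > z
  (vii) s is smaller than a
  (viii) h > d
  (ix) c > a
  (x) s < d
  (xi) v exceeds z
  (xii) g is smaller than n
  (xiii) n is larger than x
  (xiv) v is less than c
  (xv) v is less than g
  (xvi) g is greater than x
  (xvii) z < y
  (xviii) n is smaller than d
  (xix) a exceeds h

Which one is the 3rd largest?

Piecing the relations together gives one ordering: f < x < z < y < s < v < g < n < d < h < a < c.
Counting 3 from the largest end gives h.

h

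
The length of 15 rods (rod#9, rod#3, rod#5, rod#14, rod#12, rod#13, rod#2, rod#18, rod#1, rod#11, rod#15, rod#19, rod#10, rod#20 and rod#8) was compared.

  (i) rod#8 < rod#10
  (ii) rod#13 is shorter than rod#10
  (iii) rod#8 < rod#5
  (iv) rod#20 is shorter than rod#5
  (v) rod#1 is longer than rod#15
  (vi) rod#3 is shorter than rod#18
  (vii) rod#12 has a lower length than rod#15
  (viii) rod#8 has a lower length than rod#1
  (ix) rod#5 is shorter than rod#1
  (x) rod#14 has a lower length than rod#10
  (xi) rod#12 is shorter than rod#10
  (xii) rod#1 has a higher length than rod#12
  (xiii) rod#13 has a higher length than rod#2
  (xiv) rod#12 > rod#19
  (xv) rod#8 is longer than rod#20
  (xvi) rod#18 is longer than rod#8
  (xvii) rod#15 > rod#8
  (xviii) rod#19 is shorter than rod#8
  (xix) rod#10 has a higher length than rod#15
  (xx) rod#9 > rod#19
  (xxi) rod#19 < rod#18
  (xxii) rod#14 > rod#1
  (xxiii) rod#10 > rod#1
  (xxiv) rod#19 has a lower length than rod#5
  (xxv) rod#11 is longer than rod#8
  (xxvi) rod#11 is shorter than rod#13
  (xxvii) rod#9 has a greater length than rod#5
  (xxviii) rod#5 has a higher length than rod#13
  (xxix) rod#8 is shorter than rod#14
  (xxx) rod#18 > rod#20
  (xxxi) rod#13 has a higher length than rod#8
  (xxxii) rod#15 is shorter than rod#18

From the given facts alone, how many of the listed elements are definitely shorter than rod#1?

The elements the relations force below rod#1 are rod#19, rod#20, rod#8, rod#2, rod#11, rod#12, rod#15, rod#13, rod#5 — no chain reaches any other.
That is 9.

9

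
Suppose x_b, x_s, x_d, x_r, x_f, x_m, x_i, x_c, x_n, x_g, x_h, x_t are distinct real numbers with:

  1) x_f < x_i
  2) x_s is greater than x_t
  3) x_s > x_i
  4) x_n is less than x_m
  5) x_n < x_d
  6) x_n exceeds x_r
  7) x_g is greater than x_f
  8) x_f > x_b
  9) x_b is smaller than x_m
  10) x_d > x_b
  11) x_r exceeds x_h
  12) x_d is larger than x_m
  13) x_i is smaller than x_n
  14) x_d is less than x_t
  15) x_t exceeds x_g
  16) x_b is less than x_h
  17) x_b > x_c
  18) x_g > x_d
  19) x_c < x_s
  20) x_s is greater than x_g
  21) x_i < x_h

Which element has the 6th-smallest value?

x_r

The consecutive relations fix a unique order: x_c < x_b < x_f < x_i < x_h < x_r < x_n < x_m < x_d < x_g < x_t < x_s.
The 6th smallest is x_r.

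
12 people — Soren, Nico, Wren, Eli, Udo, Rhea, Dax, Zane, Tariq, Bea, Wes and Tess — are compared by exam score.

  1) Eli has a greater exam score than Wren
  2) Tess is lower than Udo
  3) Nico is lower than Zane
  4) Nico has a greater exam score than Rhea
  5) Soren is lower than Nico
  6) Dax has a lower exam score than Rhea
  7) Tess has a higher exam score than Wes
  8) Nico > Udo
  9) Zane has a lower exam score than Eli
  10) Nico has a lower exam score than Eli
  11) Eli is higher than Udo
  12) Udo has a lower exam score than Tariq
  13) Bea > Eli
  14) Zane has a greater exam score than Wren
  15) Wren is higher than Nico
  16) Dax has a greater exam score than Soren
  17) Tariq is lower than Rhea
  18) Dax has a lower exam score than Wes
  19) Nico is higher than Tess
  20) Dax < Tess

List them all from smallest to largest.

Nothing is placed below Soren, so it is least; from there Soren < Dax; Dax < Wes; Wes < Tess; Tess < Udo; Udo < Tariq; Tariq < Rhea; Rhea < Nico; Nico < Wren; Wren < Zane; Zane < Eli; Eli < Bea, each given directly.

Soren < Dax < Wes < Tess < Udo < Tariq < Rhea < Nico < Wren < Zane < Eli < Bea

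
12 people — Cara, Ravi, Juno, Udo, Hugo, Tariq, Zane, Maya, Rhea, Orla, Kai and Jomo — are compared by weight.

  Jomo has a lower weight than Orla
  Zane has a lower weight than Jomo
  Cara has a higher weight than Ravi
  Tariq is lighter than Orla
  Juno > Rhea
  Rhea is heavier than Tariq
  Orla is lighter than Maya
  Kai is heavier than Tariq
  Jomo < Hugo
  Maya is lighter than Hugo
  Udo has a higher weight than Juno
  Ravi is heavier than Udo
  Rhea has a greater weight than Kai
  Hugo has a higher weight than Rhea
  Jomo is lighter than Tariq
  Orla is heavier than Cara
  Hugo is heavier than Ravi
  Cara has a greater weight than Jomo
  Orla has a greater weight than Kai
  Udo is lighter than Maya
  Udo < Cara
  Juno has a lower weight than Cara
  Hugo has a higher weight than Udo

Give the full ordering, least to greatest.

The consecutive links are each given: Zane < Jomo; Jomo < Tariq; Tariq < Kai; Kai < Rhea; Rhea < Juno; Juno < Udo; Udo < Ravi; Ravi < Cara; Cara < Orla; Orla < Maya; Maya < Hugo.

Zane < Jomo < Tariq < Kai < Rhea < Juno < Udo < Ravi < Cara < Orla < Maya < Hugo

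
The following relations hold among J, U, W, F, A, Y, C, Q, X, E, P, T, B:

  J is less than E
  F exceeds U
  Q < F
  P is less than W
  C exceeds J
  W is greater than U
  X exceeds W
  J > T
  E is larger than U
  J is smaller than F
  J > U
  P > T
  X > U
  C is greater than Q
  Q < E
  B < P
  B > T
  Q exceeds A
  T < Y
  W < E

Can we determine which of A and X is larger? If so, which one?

undetermined

Following every chain through A: above A we get Q, F, E, C.
X is not reached, and no chain runs the other way from X to A.
So the given relations leave the order of A and X undetermined.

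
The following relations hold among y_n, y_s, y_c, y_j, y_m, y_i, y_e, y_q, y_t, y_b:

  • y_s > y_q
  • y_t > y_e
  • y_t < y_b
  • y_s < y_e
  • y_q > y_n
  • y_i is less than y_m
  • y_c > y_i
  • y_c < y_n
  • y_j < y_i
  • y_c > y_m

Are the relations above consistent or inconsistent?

consistent

The single ordering y_j < y_i < y_m < y_c < y_n < y_q < y_s < y_e < y_t < y_b satisfies every listed relation, so no contradiction arises.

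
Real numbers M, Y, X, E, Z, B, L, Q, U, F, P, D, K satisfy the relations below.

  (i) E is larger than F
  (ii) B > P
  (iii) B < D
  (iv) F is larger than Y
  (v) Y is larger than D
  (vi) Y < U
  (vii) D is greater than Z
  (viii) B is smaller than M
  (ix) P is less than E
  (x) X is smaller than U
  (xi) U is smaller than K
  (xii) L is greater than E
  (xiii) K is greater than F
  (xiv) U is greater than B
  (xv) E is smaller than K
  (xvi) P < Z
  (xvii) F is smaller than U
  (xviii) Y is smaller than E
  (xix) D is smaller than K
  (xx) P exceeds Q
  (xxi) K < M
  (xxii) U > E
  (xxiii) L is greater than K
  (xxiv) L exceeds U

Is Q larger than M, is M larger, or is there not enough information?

Chaining the given relations: Q < P < B < D < Y < F < E < U < K < M.
So M is larger.

M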